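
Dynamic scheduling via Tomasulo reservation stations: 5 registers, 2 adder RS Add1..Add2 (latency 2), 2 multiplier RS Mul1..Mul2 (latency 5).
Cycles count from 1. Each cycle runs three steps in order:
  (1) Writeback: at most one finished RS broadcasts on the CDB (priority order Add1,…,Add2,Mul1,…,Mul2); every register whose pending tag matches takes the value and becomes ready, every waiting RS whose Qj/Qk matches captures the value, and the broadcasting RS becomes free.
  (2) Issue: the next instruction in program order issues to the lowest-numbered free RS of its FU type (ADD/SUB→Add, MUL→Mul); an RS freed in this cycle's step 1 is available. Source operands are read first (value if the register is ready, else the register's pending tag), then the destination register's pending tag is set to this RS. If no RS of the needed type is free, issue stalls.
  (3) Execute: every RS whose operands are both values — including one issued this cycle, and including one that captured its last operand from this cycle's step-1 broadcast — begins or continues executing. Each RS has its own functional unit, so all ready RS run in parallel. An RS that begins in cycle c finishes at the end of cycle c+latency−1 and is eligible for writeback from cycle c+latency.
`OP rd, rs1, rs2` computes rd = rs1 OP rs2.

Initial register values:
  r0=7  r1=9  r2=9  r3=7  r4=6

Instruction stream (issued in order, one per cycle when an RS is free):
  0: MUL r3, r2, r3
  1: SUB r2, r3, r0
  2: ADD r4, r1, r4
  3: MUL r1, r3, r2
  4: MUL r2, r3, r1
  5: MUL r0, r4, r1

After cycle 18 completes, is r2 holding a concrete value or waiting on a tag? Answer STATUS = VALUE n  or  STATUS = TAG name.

c1: issue MUL r3<-Mul1 | r0:7,r1:9,r2:9,r3:Mul1,r4:6
c2: issue SUB r2<-Add1 | r0:7,r1:9,r2:Add1,r3:Mul1,r4:6
c3: issue ADD r4<-Add2 | r0:7,r1:9,r2:Add1,r3:Mul1,r4:Add2
c4: issue MUL r1<-Mul2 | r0:7,r1:Mul2,r2:Add1,r3:Mul1,r4:Add2
c5: CDB Add2=15; stall | r0:7,r1:Mul2,r2:Add1,r3:Mul1,r4:15
c6: CDB Mul1=63; issue MUL r2<-Mul1 | r0:7,r1:Mul2,r2:Mul1,r3:63,r4:15
c7: stall | r0:7,r1:Mul2,r2:Mul1,r3:63,r4:15
c8: CDB Add1=56; stall | r0:7,r1:Mul2,r2:Mul1,r3:63,r4:15
c9: stall | r0:7,r1:Mul2,r2:Mul1,r3:63,r4:15
c10: stall | r0:7,r1:Mul2,r2:Mul1,r3:63,r4:15
c11: stall | r0:7,r1:Mul2,r2:Mul1,r3:63,r4:15
c12: stall | r0:7,r1:Mul2,r2:Mul1,r3:63,r4:15
c13: CDB Mul2=3528; issue MUL r0<-Mul2 | r0:Mul2,r1:3528,r2:Mul1,r3:63,r4:15
c14: - | r0:Mul2,r1:3528,r2:Mul1,r3:63,r4:15
c15: - | r0:Mul2,r1:3528,r2:Mul1,r3:63,r4:15
c16: - | r0:Mul2,r1:3528,r2:Mul1,r3:63,r4:15
c17: - | r0:Mul2,r1:3528,r2:Mul1,r3:63,r4:15
c18: CDB Mul1=222264 | r0:Mul2,r1:3528,r2:222264,r3:63,r4:15

STATUS = VALUE 222264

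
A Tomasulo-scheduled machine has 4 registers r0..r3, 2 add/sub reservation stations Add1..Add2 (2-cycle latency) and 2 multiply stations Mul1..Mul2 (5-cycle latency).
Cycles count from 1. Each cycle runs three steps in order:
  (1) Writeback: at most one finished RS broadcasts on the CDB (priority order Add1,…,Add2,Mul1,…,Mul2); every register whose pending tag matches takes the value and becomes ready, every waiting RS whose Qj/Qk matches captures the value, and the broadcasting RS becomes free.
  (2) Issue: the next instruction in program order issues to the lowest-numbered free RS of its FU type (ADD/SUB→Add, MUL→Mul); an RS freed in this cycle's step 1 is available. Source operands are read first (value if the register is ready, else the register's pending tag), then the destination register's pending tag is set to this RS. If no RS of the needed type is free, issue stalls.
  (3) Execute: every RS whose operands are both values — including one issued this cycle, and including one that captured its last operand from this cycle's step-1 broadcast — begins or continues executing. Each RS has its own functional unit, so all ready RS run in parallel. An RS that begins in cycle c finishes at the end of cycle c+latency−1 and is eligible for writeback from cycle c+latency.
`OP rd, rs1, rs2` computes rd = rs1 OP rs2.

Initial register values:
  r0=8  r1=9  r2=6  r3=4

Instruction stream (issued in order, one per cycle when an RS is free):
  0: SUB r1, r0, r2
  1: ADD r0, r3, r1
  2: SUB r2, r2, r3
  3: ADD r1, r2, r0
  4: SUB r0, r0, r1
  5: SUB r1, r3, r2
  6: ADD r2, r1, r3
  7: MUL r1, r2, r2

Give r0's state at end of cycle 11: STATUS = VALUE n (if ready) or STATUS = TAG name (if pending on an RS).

  c1: issue SUB r1<-Add1  regs: r0:8,r1:Add1,r2:6,r3:4
  c2: issue ADD r0<-Add2  regs: r0:Add2,r1:Add1,r2:6,r3:4
  c3: CDB Add1=2; issue SUB r2<-Add1  regs: r0:Add2,r1:2,r2:Add1,r3:4
  c4: stall  regs: r0:Add2,r1:2,r2:Add1,r3:4
  c5: CDB Add1=2; issue ADD r1<-Add1  regs: r0:Add2,r1:Add1,r2:2,r3:4
  c6: CDB Add2=6; issue SUB r0<-Add2  regs: r0:Add2,r1:Add1,r2:2,r3:4
  c7: stall  regs: r0:Add2,r1:Add1,r2:2,r3:4
  c8: CDB Add1=8; issue SUB r1<-Add1  regs: r0:Add2,r1:Add1,r2:2,r3:4
  c9: stall  regs: r0:Add2,r1:Add1,r2:2,r3:4
  c10: CDB Add1=2; issue ADD r2<-Add1  regs: r0:Add2,r1:2,r2:Add1,r3:4
  c11: CDB Add2=-2; issue MUL r1<-Mul1  regs: r0:-2,r1:Mul1,r2:Add1,r3:4

STATUS = VALUE -2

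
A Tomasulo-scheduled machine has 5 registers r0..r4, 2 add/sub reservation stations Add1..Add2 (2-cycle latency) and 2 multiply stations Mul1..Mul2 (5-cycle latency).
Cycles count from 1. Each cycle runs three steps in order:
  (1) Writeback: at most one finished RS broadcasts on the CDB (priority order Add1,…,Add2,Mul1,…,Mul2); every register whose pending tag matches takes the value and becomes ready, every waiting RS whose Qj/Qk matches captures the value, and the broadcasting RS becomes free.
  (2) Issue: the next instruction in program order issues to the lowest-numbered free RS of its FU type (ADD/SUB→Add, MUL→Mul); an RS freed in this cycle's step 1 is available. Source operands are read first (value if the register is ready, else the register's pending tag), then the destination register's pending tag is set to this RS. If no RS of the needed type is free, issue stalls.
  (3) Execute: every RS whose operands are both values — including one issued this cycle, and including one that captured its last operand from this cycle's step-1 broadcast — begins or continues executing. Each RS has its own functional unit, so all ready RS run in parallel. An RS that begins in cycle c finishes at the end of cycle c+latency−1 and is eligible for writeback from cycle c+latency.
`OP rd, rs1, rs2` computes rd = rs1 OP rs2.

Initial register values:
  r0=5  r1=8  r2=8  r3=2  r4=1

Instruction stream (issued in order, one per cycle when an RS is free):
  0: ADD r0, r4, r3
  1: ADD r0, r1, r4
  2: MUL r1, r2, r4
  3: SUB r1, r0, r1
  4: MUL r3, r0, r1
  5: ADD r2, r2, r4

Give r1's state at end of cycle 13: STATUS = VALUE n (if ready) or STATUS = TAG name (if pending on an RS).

STATUS = VALUE 1

cycle 1: issue ADD r0<-Add1 // r0:Add1,r1:8,r2:8,r3:2,r4:1
cycle 2: issue ADD r0<-Add2 // r0:Add2,r1:8,r2:8,r3:2,r4:1
cycle 3: CDB Add1=3; issue MUL r1<-Mul1 // r0:Add2,r1:Mul1,r2:8,r3:2,r4:1
cycle 4: CDB Add2=9; issue SUB r1<-Add1 // r0:9,r1:Add1,r2:8,r3:2,r4:1
cycle 5: issue MUL r3<-Mul2 // r0:9,r1:Add1,r2:8,r3:Mul2,r4:1
cycle 6: issue ADD r2<-Add2 // r0:9,r1:Add1,r2:Add2,r3:Mul2,r4:1
cycle 7: - // r0:9,r1:Add1,r2:Add2,r3:Mul2,r4:1
cycle 8: CDB Add2=9 // r0:9,r1:Add1,r2:9,r3:Mul2,r4:1
cycle 9: CDB Mul1=8 // r0:9,r1:Add1,r2:9,r3:Mul2,r4:1
cycle 10: - // r0:9,r1:Add1,r2:9,r3:Mul2,r4:1
cycle 11: CDB Add1=1 // r0:9,r1:1,r2:9,r3:Mul2,r4:1
cycle 12: - // r0:9,r1:1,r2:9,r3:Mul2,r4:1
cycle 13: - // r0:9,r1:1,r2:9,r3:Mul2,r4:1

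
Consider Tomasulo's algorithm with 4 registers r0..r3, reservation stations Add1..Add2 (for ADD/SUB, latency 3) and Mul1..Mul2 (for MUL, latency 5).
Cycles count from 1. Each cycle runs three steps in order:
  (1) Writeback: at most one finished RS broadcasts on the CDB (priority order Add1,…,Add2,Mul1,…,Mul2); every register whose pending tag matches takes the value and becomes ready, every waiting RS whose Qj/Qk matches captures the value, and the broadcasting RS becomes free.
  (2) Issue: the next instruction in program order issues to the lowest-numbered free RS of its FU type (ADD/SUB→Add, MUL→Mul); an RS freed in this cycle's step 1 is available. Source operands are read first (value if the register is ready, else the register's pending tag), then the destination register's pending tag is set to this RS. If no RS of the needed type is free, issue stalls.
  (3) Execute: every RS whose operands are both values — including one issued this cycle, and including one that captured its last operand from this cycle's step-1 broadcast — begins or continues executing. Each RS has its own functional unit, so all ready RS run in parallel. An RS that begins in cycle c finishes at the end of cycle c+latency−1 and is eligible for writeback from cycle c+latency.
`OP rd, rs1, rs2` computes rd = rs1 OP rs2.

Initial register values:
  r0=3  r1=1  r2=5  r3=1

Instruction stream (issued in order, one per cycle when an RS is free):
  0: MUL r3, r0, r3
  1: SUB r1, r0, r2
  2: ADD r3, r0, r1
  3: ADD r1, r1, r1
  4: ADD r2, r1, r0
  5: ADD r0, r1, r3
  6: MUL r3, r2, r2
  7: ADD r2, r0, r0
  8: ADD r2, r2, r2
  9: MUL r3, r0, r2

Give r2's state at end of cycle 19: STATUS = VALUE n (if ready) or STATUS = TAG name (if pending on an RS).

STATUS = VALUE -12

c1: issue MUL r3<-Mul1 | r0:3,r1:1,r2:5,r3:Mul1
c2: issue SUB r1<-Add1 | r0:3,r1:Add1,r2:5,r3:Mul1
c3: issue ADD r3<-Add2 | r0:3,r1:Add1,r2:5,r3:Add2
c4: stall | r0:3,r1:Add1,r2:5,r3:Add2
c5: CDB Add1=-2; issue ADD r1<-Add1 | r0:3,r1:Add1,r2:5,r3:Add2
c6: CDB Mul1=3; stall | r0:3,r1:Add1,r2:5,r3:Add2
c7: stall | r0:3,r1:Add1,r2:5,r3:Add2
c8: CDB Add1=-4; issue ADD r2<-Add1 | r0:3,r1:-4,r2:Add1,r3:Add2
c9: CDB Add2=1; issue ADD r0<-Add2 | r0:Add2,r1:-4,r2:Add1,r3:1
c10: issue MUL r3<-Mul1 | r0:Add2,r1:-4,r2:Add1,r3:Mul1
c11: CDB Add1=-1; issue ADD r2<-Add1 | r0:Add2,r1:-4,r2:Add1,r3:Mul1
c12: CDB Add2=-3; issue ADD r2<-Add2 | r0:-3,r1:-4,r2:Add2,r3:Mul1
c13: issue MUL r3<-Mul2 | r0:-3,r1:-4,r2:Add2,r3:Mul2
c14: - | r0:-3,r1:-4,r2:Add2,r3:Mul2
c15: CDB Add1=-6 | r0:-3,r1:-4,r2:Add2,r3:Mul2
c16: CDB Mul1=1 | r0:-3,r1:-4,r2:Add2,r3:Mul2
c17: - | r0:-3,r1:-4,r2:Add2,r3:Mul2
c18: CDB Add2=-12 | r0:-3,r1:-4,r2:-12,r3:Mul2
c19: - | r0:-3,r1:-4,r2:-12,r3:Mul2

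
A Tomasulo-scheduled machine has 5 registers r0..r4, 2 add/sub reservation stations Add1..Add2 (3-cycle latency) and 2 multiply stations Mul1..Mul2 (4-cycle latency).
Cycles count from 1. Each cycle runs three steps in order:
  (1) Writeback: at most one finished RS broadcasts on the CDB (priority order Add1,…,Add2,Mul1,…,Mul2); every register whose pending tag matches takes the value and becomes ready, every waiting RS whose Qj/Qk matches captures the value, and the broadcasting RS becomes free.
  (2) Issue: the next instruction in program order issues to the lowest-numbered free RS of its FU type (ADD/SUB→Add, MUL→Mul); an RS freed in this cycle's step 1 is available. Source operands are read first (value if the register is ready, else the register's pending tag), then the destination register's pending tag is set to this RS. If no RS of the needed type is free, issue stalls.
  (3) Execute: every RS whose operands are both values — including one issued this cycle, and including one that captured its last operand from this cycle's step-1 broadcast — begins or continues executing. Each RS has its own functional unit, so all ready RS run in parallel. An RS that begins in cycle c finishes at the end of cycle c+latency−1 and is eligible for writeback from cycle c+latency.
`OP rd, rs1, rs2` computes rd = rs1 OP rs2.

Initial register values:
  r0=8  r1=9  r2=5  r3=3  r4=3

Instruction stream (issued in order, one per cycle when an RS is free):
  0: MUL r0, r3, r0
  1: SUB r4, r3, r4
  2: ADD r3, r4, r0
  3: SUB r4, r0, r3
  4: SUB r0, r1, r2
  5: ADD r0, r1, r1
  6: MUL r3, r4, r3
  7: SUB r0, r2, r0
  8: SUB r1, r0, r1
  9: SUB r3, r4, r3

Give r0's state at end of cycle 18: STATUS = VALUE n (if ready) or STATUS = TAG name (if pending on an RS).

c1: issue MUL r0<-Mul1 | r0:Mul1,r1:9,r2:5,r3:3,r4:3
c2: issue SUB r4<-Add1 | r0:Mul1,r1:9,r2:5,r3:3,r4:Add1
c3: issue ADD r3<-Add2 | r0:Mul1,r1:9,r2:5,r3:Add2,r4:Add1
c4: stall | r0:Mul1,r1:9,r2:5,r3:Add2,r4:Add1
c5: CDB Add1=0; issue SUB r4<-Add1 | r0:Mul1,r1:9,r2:5,r3:Add2,r4:Add1
c6: CDB Mul1=24; stall | r0:24,r1:9,r2:5,r3:Add2,r4:Add1
c7: stall | r0:24,r1:9,r2:5,r3:Add2,r4:Add1
c8: stall | r0:24,r1:9,r2:5,r3:Add2,r4:Add1
c9: CDB Add2=24; issue SUB r0<-Add2 | r0:Add2,r1:9,r2:5,r3:24,r4:Add1
c10: stall | r0:Add2,r1:9,r2:5,r3:24,r4:Add1
c11: stall | r0:Add2,r1:9,r2:5,r3:24,r4:Add1
c12: CDB Add1=0; issue ADD r0<-Add1 | r0:Add1,r1:9,r2:5,r3:24,r4:0
c13: CDB Add2=4; issue MUL r3<-Mul1 | r0:Add1,r1:9,r2:5,r3:Mul1,r4:0
c14: issue SUB r0<-Add2 | r0:Add2,r1:9,r2:5,r3:Mul1,r4:0
c15: CDB Add1=18; issue SUB r1<-Add1 | r0:Add2,r1:Add1,r2:5,r3:Mul1,r4:0
c16: stall | r0:Add2,r1:Add1,r2:5,r3:Mul1,r4:0
c17: CDB Mul1=0; stall | r0:Add2,r1:Add1,r2:5,r3:0,r4:0
c18: CDB Add2=-13; issue SUB r3<-Add2 | r0:-13,r1:Add1,r2:5,r3:Add2,r4:0

STATUS = VALUE -13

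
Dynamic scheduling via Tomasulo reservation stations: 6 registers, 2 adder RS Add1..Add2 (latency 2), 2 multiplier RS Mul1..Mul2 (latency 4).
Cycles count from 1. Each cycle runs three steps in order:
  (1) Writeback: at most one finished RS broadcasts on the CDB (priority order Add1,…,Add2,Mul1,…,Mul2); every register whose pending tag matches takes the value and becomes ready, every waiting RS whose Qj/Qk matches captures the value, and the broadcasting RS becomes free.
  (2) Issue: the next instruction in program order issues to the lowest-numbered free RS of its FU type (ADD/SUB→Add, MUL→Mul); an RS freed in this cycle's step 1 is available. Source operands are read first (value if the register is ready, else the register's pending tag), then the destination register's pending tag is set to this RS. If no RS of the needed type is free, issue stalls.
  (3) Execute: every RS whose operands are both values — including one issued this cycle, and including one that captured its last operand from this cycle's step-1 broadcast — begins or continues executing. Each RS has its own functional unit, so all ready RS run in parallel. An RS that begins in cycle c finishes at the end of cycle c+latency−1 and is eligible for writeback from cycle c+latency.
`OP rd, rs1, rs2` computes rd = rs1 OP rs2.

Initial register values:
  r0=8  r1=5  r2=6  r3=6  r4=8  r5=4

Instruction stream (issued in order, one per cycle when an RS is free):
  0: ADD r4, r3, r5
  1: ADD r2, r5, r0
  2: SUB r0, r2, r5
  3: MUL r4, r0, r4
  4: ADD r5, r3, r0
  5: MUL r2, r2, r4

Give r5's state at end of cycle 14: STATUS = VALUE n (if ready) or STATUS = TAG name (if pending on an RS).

STATUS = VALUE 14

  c1: issue ADD r4<-Add1  regs: r0:8,r1:5,r2:6,r3:6,r4:Add1,r5:4
  c2: issue ADD r2<-Add2  regs: r0:8,r1:5,r2:Add2,r3:6,r4:Add1,r5:4
  c3: CDB Add1=10; issue SUB r0<-Add1  regs: r0:Add1,r1:5,r2:Add2,r3:6,r4:10,r5:4
  c4: CDB Add2=12; issue MUL r4<-Mul1  regs: r0:Add1,r1:5,r2:12,r3:6,r4:Mul1,r5:4
  c5: issue ADD r5<-Add2  regs: r0:Add1,r1:5,r2:12,r3:6,r4:Mul1,r5:Add2
  c6: CDB Add1=8; issue MUL r2<-Mul2  regs: r0:8,r1:5,r2:Mul2,r3:6,r4:Mul1,r5:Add2
  c7: -  regs: r0:8,r1:5,r2:Mul2,r3:6,r4:Mul1,r5:Add2
  c8: CDB Add2=14  regs: r0:8,r1:5,r2:Mul2,r3:6,r4:Mul1,r5:14
  c9: -  regs: r0:8,r1:5,r2:Mul2,r3:6,r4:Mul1,r5:14
  c10: CDB Mul1=80  regs: r0:8,r1:5,r2:Mul2,r3:6,r4:80,r5:14
  c11: -  regs: r0:8,r1:5,r2:Mul2,r3:6,r4:80,r5:14
  c12: -  regs: r0:8,r1:5,r2:Mul2,r3:6,r4:80,r5:14
  c13: -  regs: r0:8,r1:5,r2:Mul2,r3:6,r4:80,r5:14
  c14: CDB Mul2=960  regs: r0:8,r1:5,r2:960,r3:6,r4:80,r5:14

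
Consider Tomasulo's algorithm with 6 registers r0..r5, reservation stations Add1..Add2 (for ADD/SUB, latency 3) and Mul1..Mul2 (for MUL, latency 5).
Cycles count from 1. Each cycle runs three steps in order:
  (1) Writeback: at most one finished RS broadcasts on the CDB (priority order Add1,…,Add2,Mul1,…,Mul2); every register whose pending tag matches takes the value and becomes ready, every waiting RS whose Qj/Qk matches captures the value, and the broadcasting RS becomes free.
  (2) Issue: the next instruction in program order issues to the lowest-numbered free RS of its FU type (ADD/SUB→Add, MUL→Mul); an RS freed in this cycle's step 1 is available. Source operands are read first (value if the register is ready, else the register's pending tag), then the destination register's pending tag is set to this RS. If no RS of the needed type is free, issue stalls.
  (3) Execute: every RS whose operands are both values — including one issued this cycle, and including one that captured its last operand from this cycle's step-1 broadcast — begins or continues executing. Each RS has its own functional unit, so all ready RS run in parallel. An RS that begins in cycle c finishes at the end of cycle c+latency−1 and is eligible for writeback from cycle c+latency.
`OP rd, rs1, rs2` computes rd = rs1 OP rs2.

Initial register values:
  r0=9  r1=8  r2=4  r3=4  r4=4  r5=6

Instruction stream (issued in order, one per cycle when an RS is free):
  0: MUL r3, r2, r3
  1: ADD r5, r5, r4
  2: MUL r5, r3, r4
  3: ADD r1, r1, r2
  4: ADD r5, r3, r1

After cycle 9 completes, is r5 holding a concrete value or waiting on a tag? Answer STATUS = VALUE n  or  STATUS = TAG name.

  c1: issue MUL r3<-Mul1  regs: r0:9,r1:8,r2:4,r3:Mul1,r4:4,r5:6
  c2: issue ADD r5<-Add1  regs: r0:9,r1:8,r2:4,r3:Mul1,r4:4,r5:Add1
  c3: issue MUL r5<-Mul2  regs: r0:9,r1:8,r2:4,r3:Mul1,r4:4,r5:Mul2
  c4: issue ADD r1<-Add2  regs: r0:9,r1:Add2,r2:4,r3:Mul1,r4:4,r5:Mul2
  c5: CDB Add1=10; issue ADD r5<-Add1  regs: r0:9,r1:Add2,r2:4,r3:Mul1,r4:4,r5:Add1
  c6: CDB Mul1=16  regs: r0:9,r1:Add2,r2:4,r3:16,r4:4,r5:Add1
  c7: CDB Add2=12  regs: r0:9,r1:12,r2:4,r3:16,r4:4,r5:Add1
  c8: -  regs: r0:9,r1:12,r2:4,r3:16,r4:4,r5:Add1
  c9: -  regs: r0:9,r1:12,r2:4,r3:16,r4:4,r5:Add1

STATUS = TAG Add1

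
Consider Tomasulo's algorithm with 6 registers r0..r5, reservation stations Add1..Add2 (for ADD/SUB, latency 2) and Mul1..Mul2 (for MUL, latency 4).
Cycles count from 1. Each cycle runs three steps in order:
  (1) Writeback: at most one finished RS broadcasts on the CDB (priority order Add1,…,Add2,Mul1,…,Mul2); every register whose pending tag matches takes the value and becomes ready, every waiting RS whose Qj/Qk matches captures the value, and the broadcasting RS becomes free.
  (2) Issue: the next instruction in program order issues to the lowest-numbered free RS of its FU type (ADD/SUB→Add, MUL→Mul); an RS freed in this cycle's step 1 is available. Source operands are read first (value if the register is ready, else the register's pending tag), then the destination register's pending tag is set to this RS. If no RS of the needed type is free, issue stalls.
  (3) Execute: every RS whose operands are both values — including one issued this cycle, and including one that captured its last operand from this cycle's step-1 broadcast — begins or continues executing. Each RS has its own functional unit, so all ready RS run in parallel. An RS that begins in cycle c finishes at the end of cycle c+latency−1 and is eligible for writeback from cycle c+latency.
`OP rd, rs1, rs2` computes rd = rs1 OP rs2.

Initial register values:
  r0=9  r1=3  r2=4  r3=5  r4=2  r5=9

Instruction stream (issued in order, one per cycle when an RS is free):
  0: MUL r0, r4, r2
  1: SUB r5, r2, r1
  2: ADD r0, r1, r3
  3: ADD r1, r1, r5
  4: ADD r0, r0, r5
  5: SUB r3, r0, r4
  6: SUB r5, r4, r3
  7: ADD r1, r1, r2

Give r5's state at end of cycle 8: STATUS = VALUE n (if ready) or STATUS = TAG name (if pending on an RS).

c1: issue MUL r0<-Mul1 | r0:Mul1,r1:3,r2:4,r3:5,r4:2,r5:9
c2: issue SUB r5<-Add1 | r0:Mul1,r1:3,r2:4,r3:5,r4:2,r5:Add1
c3: issue ADD r0<-Add2 | r0:Add2,r1:3,r2:4,r3:5,r4:2,r5:Add1
c4: CDB Add1=1; issue ADD r1<-Add1 | r0:Add2,r1:Add1,r2:4,r3:5,r4:2,r5:1
c5: CDB Add2=8; issue ADD r0<-Add2 | r0:Add2,r1:Add1,r2:4,r3:5,r4:2,r5:1
c6: CDB Add1=4; issue SUB r3<-Add1 | r0:Add2,r1:4,r2:4,r3:Add1,r4:2,r5:1
c7: CDB Add2=9; issue SUB r5<-Add2 | r0:9,r1:4,r2:4,r3:Add1,r4:2,r5:Add2
c8: CDB Mul1=8; stall | r0:9,r1:4,r2:4,r3:Add1,r4:2,r5:Add2

STATUS = TAG Add2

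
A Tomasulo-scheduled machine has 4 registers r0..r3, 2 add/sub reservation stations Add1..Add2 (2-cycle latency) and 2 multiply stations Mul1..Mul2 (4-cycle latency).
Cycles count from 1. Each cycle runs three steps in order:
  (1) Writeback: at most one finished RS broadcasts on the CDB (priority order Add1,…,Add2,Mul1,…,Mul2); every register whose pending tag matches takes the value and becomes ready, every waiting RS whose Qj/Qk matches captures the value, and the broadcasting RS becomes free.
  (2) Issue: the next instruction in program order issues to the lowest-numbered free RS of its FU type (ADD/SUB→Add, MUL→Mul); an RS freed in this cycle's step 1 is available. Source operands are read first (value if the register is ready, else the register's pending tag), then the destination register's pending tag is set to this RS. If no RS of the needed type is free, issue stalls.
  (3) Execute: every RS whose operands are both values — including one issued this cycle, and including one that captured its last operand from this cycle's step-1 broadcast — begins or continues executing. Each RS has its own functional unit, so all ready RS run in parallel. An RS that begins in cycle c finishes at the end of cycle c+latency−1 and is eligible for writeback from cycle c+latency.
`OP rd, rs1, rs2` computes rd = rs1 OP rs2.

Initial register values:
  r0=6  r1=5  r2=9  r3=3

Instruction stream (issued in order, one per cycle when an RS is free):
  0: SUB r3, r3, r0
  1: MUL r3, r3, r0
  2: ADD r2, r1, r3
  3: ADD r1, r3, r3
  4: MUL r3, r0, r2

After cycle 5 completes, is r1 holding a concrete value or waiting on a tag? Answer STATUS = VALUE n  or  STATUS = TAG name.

STATUS = TAG Add2

  c1: issue SUB r3<-Add1  regs: r0:6,r1:5,r2:9,r3:Add1
  c2: issue MUL r3<-Mul1  regs: r0:6,r1:5,r2:9,r3:Mul1
  c3: CDB Add1=-3; issue ADD r2<-Add1  regs: r0:6,r1:5,r2:Add1,r3:Mul1
  c4: issue ADD r1<-Add2  regs: r0:6,r1:Add2,r2:Add1,r3:Mul1
  c5: issue MUL r3<-Mul2  regs: r0:6,r1:Add2,r2:Add1,r3:Mul2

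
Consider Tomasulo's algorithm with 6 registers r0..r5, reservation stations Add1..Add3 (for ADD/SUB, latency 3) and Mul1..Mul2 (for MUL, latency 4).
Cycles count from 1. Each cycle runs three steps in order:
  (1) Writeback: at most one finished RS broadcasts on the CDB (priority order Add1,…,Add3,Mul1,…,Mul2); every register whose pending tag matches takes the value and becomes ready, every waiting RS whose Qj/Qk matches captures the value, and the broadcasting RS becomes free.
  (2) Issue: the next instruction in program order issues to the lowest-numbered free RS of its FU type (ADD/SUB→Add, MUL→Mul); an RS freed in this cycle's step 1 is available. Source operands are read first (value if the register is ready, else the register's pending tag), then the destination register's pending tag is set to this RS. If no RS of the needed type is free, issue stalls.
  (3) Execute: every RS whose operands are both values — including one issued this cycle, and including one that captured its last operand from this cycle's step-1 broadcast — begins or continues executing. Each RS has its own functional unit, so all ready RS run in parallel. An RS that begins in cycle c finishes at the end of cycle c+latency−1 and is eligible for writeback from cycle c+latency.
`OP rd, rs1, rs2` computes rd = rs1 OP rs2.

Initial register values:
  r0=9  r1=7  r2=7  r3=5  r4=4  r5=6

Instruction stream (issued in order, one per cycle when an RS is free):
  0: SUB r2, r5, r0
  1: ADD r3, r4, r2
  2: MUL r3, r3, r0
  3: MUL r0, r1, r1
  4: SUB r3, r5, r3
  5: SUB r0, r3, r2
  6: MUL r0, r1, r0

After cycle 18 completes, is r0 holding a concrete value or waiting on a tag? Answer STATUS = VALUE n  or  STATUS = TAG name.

c1: issue SUB r2<-Add1 | r0:9,r1:7,r2:Add1,r3:5,r4:4,r5:6
c2: issue ADD r3<-Add2 | r0:9,r1:7,r2:Add1,r3:Add2,r4:4,r5:6
c3: issue MUL r3<-Mul1 | r0:9,r1:7,r2:Add1,r3:Mul1,r4:4,r5:6
c4: CDB Add1=-3; issue MUL r0<-Mul2 | r0:Mul2,r1:7,r2:-3,r3:Mul1,r4:4,r5:6
c5: issue SUB r3<-Add1 | r0:Mul2,r1:7,r2:-3,r3:Add1,r4:4,r5:6
c6: issue SUB r0<-Add3 | r0:Add3,r1:7,r2:-3,r3:Add1,r4:4,r5:6
c7: CDB Add2=1; stall | r0:Add3,r1:7,r2:-3,r3:Add1,r4:4,r5:6
c8: CDB Mul2=49; issue MUL r0<-Mul2 | r0:Mul2,r1:7,r2:-3,r3:Add1,r4:4,r5:6
c9: - | r0:Mul2,r1:7,r2:-3,r3:Add1,r4:4,r5:6
c10: - | r0:Mul2,r1:7,r2:-3,r3:Add1,r4:4,r5:6
c11: CDB Mul1=9 | r0:Mul2,r1:7,r2:-3,r3:Add1,r4:4,r5:6
c12: - | r0:Mul2,r1:7,r2:-3,r3:Add1,r4:4,r5:6
c13: - | r0:Mul2,r1:7,r2:-3,r3:Add1,r4:4,r5:6
c14: CDB Add1=-3 | r0:Mul2,r1:7,r2:-3,r3:-3,r4:4,r5:6
c15: - | r0:Mul2,r1:7,r2:-3,r3:-3,r4:4,r5:6
c16: - | r0:Mul2,r1:7,r2:-3,r3:-3,r4:4,r5:6
c17: CDB Add3=0 | r0:Mul2,r1:7,r2:-3,r3:-3,r4:4,r5:6
c18: - | r0:Mul2,r1:7,r2:-3,r3:-3,r4:4,r5:6

STATUS = TAG Mul2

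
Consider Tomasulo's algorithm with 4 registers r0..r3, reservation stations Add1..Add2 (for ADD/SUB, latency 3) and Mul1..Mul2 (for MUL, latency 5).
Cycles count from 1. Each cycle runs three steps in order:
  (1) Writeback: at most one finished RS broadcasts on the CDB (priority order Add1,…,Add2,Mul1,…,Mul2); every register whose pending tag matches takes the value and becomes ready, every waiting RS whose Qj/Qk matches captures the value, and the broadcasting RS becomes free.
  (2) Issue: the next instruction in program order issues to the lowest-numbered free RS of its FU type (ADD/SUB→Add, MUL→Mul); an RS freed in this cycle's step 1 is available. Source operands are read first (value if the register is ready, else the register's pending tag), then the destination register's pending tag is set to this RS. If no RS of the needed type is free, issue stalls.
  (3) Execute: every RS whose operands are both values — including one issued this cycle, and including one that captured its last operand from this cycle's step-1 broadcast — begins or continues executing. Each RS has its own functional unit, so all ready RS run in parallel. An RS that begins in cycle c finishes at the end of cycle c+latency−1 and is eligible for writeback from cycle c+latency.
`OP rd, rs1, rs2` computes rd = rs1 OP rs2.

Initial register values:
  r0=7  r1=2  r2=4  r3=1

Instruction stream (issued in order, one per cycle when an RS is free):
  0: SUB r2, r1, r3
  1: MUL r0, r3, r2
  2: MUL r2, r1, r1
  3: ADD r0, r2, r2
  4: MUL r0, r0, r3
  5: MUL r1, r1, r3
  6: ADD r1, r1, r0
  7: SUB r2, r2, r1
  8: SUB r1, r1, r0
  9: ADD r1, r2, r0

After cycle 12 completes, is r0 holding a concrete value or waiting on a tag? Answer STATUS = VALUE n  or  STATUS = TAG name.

cycle 1: issue SUB r2<-Add1 // r0:7,r1:2,r2:Add1,r3:1
cycle 2: issue MUL r0<-Mul1 // r0:Mul1,r1:2,r2:Add1,r3:1
cycle 3: issue MUL r2<-Mul2 // r0:Mul1,r1:2,r2:Mul2,r3:1
cycle 4: CDB Add1=1; issue ADD r0<-Add1 // r0:Add1,r1:2,r2:Mul2,r3:1
cycle 5: stall // r0:Add1,r1:2,r2:Mul2,r3:1
cycle 6: stall // r0:Add1,r1:2,r2:Mul2,r3:1
cycle 7: stall // r0:Add1,r1:2,r2:Mul2,r3:1
cycle 8: CDB Mul2=4; issue MUL r0<-Mul2 // r0:Mul2,r1:2,r2:4,r3:1
cycle 9: CDB Mul1=1; issue MUL r1<-Mul1 // r0:Mul2,r1:Mul1,r2:4,r3:1
cycle 10: issue ADD r1<-Add2 // r0:Mul2,r1:Add2,r2:4,r3:1
cycle 11: CDB Add1=8; issue SUB r2<-Add1 // r0:Mul2,r1:Add2,r2:Add1,r3:1
cycle 12: stall // r0:Mul2,r1:Add2,r2:Add1,r3:1

STATUS = TAG Mul2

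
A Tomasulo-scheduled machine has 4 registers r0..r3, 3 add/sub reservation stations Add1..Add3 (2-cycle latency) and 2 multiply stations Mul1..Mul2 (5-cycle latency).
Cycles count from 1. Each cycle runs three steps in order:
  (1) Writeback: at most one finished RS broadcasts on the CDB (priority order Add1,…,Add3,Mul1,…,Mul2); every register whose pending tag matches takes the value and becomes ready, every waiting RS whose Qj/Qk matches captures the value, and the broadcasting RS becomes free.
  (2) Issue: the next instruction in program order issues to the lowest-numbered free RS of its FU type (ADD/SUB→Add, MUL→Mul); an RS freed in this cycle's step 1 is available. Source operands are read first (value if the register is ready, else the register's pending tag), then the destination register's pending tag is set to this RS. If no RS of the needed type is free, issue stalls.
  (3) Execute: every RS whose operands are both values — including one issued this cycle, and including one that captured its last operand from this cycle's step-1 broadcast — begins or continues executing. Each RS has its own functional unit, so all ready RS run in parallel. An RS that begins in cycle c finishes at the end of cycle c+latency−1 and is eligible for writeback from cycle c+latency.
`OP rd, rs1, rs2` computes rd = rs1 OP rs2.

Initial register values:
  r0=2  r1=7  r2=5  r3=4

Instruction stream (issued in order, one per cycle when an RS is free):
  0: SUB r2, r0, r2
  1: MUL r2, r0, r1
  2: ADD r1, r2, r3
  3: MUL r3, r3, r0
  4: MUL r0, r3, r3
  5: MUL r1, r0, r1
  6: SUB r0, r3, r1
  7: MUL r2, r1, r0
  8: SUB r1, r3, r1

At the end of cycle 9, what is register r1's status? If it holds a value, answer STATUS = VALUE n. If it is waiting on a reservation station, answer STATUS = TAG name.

  c1: issue SUB r2<-Add1  regs: r0:2,r1:7,r2:Add1,r3:4
  c2: issue MUL r2<-Mul1  regs: r0:2,r1:7,r2:Mul1,r3:4
  c3: CDB Add1=-3; issue ADD r1<-Add1  regs: r0:2,r1:Add1,r2:Mul1,r3:4
  c4: issue MUL r3<-Mul2  regs: r0:2,r1:Add1,r2:Mul1,r3:Mul2
  c5: stall  regs: r0:2,r1:Add1,r2:Mul1,r3:Mul2
  c6: stall  regs: r0:2,r1:Add1,r2:Mul1,r3:Mul2
  c7: CDB Mul1=14; issue MUL r0<-Mul1  regs: r0:Mul1,r1:Add1,r2:14,r3:Mul2
  c8: stall  regs: r0:Mul1,r1:Add1,r2:14,r3:Mul2
  c9: CDB Add1=18; stall  regs: r0:Mul1,r1:18,r2:14,r3:Mul2

STATUS = VALUE 18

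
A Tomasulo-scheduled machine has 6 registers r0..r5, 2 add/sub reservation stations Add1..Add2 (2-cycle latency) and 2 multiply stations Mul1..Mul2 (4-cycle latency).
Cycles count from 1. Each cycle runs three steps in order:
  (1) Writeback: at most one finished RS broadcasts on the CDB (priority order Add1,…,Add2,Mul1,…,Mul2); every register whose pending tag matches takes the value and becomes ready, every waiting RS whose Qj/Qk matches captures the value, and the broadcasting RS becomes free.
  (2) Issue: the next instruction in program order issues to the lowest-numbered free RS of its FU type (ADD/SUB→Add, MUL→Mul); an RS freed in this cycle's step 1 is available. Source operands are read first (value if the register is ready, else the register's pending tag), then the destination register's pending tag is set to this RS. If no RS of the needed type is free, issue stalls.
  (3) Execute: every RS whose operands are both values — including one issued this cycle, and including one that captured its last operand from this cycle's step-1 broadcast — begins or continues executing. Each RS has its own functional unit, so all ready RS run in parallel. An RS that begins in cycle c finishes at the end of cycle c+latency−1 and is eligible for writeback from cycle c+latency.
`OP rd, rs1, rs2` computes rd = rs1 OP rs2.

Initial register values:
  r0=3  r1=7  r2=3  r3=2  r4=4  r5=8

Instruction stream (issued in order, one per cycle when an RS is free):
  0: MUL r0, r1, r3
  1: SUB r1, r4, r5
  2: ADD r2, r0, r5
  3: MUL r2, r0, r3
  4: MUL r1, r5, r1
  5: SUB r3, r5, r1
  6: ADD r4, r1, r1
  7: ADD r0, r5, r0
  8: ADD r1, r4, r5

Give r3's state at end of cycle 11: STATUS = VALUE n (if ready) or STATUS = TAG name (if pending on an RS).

STATUS = VALUE 40

c1: issue MUL r0<-Mul1 | r0:Mul1,r1:7,r2:3,r3:2,r4:4,r5:8
c2: issue SUB r1<-Add1 | r0:Mul1,r1:Add1,r2:3,r3:2,r4:4,r5:8
c3: issue ADD r2<-Add2 | r0:Mul1,r1:Add1,r2:Add2,r3:2,r4:4,r5:8
c4: CDB Add1=-4; issue MUL r2<-Mul2 | r0:Mul1,r1:-4,r2:Mul2,r3:2,r4:4,r5:8
c5: CDB Mul1=14; issue MUL r1<-Mul1 | r0:14,r1:Mul1,r2:Mul2,r3:2,r4:4,r5:8
c6: issue SUB r3<-Add1 | r0:14,r1:Mul1,r2:Mul2,r3:Add1,r4:4,r5:8
c7: CDB Add2=22; issue ADD r4<-Add2 | r0:14,r1:Mul1,r2:Mul2,r3:Add1,r4:Add2,r5:8
c8: stall | r0:14,r1:Mul1,r2:Mul2,r3:Add1,r4:Add2,r5:8
c9: CDB Mul1=-32; stall | r0:14,r1:-32,r2:Mul2,r3:Add1,r4:Add2,r5:8
c10: CDB Mul2=28; stall | r0:14,r1:-32,r2:28,r3:Add1,r4:Add2,r5:8
c11: CDB Add1=40; issue ADD r0<-Add1 | r0:Add1,r1:-32,r2:28,r3:40,r4:Add2,r5:8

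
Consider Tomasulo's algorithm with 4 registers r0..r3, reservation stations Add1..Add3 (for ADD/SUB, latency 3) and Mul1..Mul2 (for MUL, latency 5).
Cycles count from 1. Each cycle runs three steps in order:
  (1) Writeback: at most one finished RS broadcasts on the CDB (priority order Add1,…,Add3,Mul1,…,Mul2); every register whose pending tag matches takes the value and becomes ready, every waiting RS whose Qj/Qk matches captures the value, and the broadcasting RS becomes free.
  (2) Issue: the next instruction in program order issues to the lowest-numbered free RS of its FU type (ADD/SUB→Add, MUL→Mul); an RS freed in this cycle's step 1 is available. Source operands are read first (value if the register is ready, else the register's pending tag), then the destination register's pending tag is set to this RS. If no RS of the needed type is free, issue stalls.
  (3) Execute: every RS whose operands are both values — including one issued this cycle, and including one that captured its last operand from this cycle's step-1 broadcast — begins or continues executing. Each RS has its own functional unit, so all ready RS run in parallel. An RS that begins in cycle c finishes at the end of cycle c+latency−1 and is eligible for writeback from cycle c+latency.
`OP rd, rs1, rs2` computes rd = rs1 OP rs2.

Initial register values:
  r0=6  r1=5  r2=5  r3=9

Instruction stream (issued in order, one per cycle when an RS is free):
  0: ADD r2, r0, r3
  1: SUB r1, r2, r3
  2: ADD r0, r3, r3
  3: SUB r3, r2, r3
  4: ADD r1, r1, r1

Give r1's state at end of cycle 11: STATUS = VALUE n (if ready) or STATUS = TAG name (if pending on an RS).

STATUS = VALUE 12

  c1: issue ADD r2<-Add1  regs: r0:6,r1:5,r2:Add1,r3:9
  c2: issue SUB r1<-Add2  regs: r0:6,r1:Add2,r2:Add1,r3:9
  c3: issue ADD r0<-Add3  regs: r0:Add3,r1:Add2,r2:Add1,r3:9
  c4: CDB Add1=15; issue SUB r3<-Add1  regs: r0:Add3,r1:Add2,r2:15,r3:Add1
  c5: stall  regs: r0:Add3,r1:Add2,r2:15,r3:Add1
  c6: CDB Add3=18; issue ADD r1<-Add3  regs: r0:18,r1:Add3,r2:15,r3:Add1
  c7: CDB Add1=6  regs: r0:18,r1:Add3,r2:15,r3:6
  c8: CDB Add2=6  regs: r0:18,r1:Add3,r2:15,r3:6
  c9: -  regs: r0:18,r1:Add3,r2:15,r3:6
  c10: -  regs: r0:18,r1:Add3,r2:15,r3:6
  c11: CDB Add3=12  regs: r0:18,r1:12,r2:15,r3:6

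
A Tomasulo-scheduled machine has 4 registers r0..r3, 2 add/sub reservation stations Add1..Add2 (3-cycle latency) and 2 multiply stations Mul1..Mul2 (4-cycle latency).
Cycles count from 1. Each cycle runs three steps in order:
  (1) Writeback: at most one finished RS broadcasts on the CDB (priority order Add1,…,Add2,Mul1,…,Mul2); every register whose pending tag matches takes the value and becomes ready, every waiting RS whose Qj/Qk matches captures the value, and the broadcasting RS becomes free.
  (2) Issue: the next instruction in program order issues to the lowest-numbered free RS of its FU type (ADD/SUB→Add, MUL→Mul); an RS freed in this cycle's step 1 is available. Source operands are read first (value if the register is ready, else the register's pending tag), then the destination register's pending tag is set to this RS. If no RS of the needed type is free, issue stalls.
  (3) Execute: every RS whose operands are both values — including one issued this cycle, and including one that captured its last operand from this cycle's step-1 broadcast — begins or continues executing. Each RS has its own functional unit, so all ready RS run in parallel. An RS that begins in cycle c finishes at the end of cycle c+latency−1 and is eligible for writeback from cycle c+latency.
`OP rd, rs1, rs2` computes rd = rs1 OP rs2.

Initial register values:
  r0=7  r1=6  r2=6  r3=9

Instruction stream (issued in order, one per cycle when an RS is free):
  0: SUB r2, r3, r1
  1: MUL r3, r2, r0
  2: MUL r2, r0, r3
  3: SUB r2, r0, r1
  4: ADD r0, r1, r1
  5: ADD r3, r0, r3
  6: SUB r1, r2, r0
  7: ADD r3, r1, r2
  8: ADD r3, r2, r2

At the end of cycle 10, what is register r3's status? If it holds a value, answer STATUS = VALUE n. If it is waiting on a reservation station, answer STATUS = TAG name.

  c1: issue SUB r2<-Add1  regs: r0:7,r1:6,r2:Add1,r3:9
  c2: issue MUL r3<-Mul1  regs: r0:7,r1:6,r2:Add1,r3:Mul1
  c3: issue MUL r2<-Mul2  regs: r0:7,r1:6,r2:Mul2,r3:Mul1
  c4: CDB Add1=3; issue SUB r2<-Add1  regs: r0:7,r1:6,r2:Add1,r3:Mul1
  c5: issue ADD r0<-Add2  regs: r0:Add2,r1:6,r2:Add1,r3:Mul1
  c6: stall  regs: r0:Add2,r1:6,r2:Add1,r3:Mul1
  c7: CDB Add1=1; issue ADD r3<-Add1  regs: r0:Add2,r1:6,r2:1,r3:Add1
  c8: CDB Add2=12; issue SUB r1<-Add2  regs: r0:12,r1:Add2,r2:1,r3:Add1
  c9: CDB Mul1=21; stall  regs: r0:12,r1:Add2,r2:1,r3:Add1
  c10: stall  regs: r0:12,r1:Add2,r2:1,r3:Add1

STATUS = TAG Add1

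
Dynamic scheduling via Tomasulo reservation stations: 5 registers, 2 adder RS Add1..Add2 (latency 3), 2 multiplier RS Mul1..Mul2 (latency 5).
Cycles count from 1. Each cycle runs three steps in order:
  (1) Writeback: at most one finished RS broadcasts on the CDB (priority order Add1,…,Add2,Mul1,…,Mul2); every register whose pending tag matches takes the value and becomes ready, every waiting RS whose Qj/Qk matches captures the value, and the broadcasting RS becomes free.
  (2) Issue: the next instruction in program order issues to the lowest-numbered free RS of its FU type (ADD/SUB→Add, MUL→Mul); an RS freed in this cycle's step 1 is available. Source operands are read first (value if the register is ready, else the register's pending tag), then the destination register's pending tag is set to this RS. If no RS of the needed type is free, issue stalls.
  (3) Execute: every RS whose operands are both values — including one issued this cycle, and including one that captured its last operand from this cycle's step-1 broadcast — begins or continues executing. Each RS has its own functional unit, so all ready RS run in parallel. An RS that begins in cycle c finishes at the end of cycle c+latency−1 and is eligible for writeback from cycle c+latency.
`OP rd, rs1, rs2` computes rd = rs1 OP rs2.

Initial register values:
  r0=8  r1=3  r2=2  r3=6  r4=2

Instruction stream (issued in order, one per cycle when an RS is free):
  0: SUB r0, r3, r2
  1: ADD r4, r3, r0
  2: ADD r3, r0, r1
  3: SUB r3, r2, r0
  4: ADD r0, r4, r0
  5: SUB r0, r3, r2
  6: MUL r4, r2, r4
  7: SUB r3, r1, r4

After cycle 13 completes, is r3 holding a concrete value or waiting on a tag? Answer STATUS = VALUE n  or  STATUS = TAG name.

STATUS = TAG Add2

  c1: issue SUB r0<-Add1  regs: r0:Add1,r1:3,r2:2,r3:6,r4:2
  c2: issue ADD r4<-Add2  regs: r0:Add1,r1:3,r2:2,r3:6,r4:Add2
  c3: stall  regs: r0:Add1,r1:3,r2:2,r3:6,r4:Add2
  c4: CDB Add1=4; issue ADD r3<-Add1  regs: r0:4,r1:3,r2:2,r3:Add1,r4:Add2
  c5: stall  regs: r0:4,r1:3,r2:2,r3:Add1,r4:Add2
  c6: stall  regs: r0:4,r1:3,r2:2,r3:Add1,r4:Add2
  c7: CDB Add1=7; issue SUB r3<-Add1  regs: r0:4,r1:3,r2:2,r3:Add1,r4:Add2
  c8: CDB Add2=10; issue ADD r0<-Add2  regs: r0:Add2,r1:3,r2:2,r3:Add1,r4:10
  c9: stall  regs: r0:Add2,r1:3,r2:2,r3:Add1,r4:10
  c10: CDB Add1=-2; issue SUB r0<-Add1  regs: r0:Add1,r1:3,r2:2,r3:-2,r4:10
  c11: CDB Add2=14; issue MUL r4<-Mul1  regs: r0:Add1,r1:3,r2:2,r3:-2,r4:Mul1
  c12: issue SUB r3<-Add2  regs: r0:Add1,r1:3,r2:2,r3:Add2,r4:Mul1
  c13: CDB Add1=-4  regs: r0:-4,r1:3,r2:2,r3:Add2,r4:Mul1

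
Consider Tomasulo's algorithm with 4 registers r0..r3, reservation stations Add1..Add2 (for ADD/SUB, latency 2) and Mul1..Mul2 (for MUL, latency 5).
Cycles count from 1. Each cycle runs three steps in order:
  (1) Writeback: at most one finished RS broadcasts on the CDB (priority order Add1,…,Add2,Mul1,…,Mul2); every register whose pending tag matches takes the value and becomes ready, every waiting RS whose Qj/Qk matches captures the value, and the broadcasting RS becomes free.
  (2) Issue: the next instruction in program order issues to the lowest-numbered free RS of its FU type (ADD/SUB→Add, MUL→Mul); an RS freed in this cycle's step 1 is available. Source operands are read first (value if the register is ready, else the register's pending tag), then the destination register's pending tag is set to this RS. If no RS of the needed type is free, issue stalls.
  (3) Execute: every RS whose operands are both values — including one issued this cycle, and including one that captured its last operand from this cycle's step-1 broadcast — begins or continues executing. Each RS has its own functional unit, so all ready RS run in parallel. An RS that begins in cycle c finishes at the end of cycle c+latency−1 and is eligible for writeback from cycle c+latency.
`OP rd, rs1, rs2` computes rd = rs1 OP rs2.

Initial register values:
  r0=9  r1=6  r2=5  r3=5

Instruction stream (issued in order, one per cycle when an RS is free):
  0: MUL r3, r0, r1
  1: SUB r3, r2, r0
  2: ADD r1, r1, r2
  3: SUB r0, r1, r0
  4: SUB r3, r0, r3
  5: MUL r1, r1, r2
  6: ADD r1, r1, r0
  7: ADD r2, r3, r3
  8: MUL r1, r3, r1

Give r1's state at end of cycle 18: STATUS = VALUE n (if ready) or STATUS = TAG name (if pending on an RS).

  c1: issue MUL r3<-Mul1  regs: r0:9,r1:6,r2:5,r3:Mul1
  c2: issue SUB r3<-Add1  regs: r0:9,r1:6,r2:5,r3:Add1
  c3: issue ADD r1<-Add2  regs: r0:9,r1:Add2,r2:5,r3:Add1
  c4: CDB Add1=-4; issue SUB r0<-Add1  regs: r0:Add1,r1:Add2,r2:5,r3:-4
  c5: CDB Add2=11; issue SUB r3<-Add2  regs: r0:Add1,r1:11,r2:5,r3:Add2
  c6: CDB Mul1=54; issue MUL r1<-Mul1  regs: r0:Add1,r1:Mul1,r2:5,r3:Add2
  c7: CDB Add1=2; issue ADD r1<-Add1  regs: r0:2,r1:Add1,r2:5,r3:Add2
  c8: stall  regs: r0:2,r1:Add1,r2:5,r3:Add2
  c9: CDB Add2=6; issue ADD r2<-Add2  regs: r0:2,r1:Add1,r2:Add2,r3:6
  c10: issue MUL r1<-Mul2  regs: r0:2,r1:Mul2,r2:Add2,r3:6
  c11: CDB Add2=12  regs: r0:2,r1:Mul2,r2:12,r3:6
  c12: CDB Mul1=55  regs: r0:2,r1:Mul2,r2:12,r3:6
  c13: -  regs: r0:2,r1:Mul2,r2:12,r3:6
  c14: CDB Add1=57  regs: r0:2,r1:Mul2,r2:12,r3:6
  c15: -  regs: r0:2,r1:Mul2,r2:12,r3:6
  c16: -  regs: r0:2,r1:Mul2,r2:12,r3:6
  c17: -  regs: r0:2,r1:Mul2,r2:12,r3:6
  c18: -  regs: r0:2,r1:Mul2,r2:12,r3:6

STATUS = TAG Mul2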